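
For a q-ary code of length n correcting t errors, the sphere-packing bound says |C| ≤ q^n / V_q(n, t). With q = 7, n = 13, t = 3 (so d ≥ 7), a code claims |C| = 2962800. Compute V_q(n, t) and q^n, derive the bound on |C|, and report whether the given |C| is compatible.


V_q(n, t) = 64663, q^n = 96889010407, Hamming bound = 1498368, |C| = 2962800 > bound (violated).

Step 1: Compute V_q(n, t) = Σ_{j=0}^3 C(n, j) (q−1)^j.
  j = 0: C(13,0)·(6)^0 = 1·1 = 1.
  j = 1: C(13,1)·(6)^1 = 13·6 = 78.
  j = 2: C(13,2)·(6)^2 = 78·36 = 2808.
  j = 3: C(13,3)·(6)^3 = 286·216 = 61776.
  V_q(n, t) = 1 + 78 + 2808 + 61776 = 64663.
Step 2: q^n = 7^13 = 96889010407.
Step 3: Hamming bound ⌊q^n / V_q(n,t)⌋ = ⌊96889010407/64663⌋ = 1498368.
Step 4: Compare |C| = 2962800 to 1498368: violated.
The claimed |C| lies above the Hamming bound, so no 7-ary code of length 13 with d ≥ 7 can have 2962800 codewords.


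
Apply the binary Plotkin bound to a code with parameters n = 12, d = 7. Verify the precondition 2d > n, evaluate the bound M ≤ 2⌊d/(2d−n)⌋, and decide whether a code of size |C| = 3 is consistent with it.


Plotkin bound M ≤ 6; given |C| = 3 ≤ bound (satisfied).

Check applicability: 2d = 14, n = 12.
2d − n = 2 > 0, so Plotkin applies.
Compute d/(2d−n) = 7/2 ≈ 3.5000.
⌊d/(2d−n)⌋ = 3.
Plotkin bound: M ≤ 2·3 = 6.
Given |C| = 3, check: satisfied.
This |C| is below the Plotkin bound.


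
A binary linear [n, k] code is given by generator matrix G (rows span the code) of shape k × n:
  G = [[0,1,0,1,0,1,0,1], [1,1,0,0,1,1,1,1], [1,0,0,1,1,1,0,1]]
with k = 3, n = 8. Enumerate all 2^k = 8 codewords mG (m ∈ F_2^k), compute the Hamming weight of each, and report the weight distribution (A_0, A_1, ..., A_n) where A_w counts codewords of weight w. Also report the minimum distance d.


Weight distribution: A_0 = 1, A_3 = 3, A_4 = 2, A_5 = 1, A_6 = 1. Minimum distance d = 3.

Enumerate all 2^3 = 8 messages m ∈ F_2^3.
For each, compute codeword c = mG in F_2^8, then tally its weight.
  m = 000 → c = 00000000, weight = 0.
  m = 100 → c = 01010101, weight = 4.
  m = 010 → c = 11001111, weight = 6.
  m = 110 → c = 10011010, weight = 4.
  m = 001 → c = 10011101, weight = 5.
  m = 101 → c = 11001000, weight = 3.
  m = 011 → c = 01010010, weight = 3.
  m = 111 → c = 00000111, weight = 3.
Tally weights:
  weight 0: 1 codewords.
  weight 3: 3 codewords.
  weight 4: 2 codewords.
  weight 5: 1 codewords.
  weight 6: 1 codewords.
Minimum distance d = smallest w > 0 with A_w > 0 = 3.
Sanity: Σ A_w = 8 = 2^3 = 8 ✓.


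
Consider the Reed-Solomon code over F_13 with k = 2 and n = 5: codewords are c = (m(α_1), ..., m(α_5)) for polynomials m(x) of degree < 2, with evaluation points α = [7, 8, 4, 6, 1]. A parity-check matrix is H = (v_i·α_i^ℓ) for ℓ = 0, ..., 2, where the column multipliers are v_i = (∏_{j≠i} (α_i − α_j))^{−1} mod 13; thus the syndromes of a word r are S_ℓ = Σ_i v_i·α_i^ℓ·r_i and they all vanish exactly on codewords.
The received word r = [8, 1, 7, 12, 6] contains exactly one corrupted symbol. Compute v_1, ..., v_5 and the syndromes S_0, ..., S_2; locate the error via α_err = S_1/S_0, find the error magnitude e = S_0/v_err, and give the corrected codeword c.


S = (9, 7, 4), error at position 2, error magnitude e = 10, c = [8, 4, 7, 12, 6].

Step 1: column multipliers v_i = (∏_{j≠i}(α_i − α_j))^{−1} mod 13.
  i = 1 (α = 7): (7−8)(7−4)(7−6)(7−1) = (−1)·3·1·6 = −18 ≡ 8, so v_1 = 8^{−1} = 5 (mod 13).
  i = 2 (α = 8): (8−7)(8−4)(8−6)(8−1) = 1·4·2·7 = 56 ≡ 4, so v_2 = 4^{−1} = 10 (mod 13).
  i = 3 (α = 4): (4−7)(4−8)(4−6)(4−1) = (−3)·(−4)·(−2)·3 = −72 ≡ 6, so v_3 = 6^{−1} = 11 (mod 13).
  i = 4 (α = 6): (6−7)(6−8)(6−4)(6−1) = (−1)·(−2)·2·5 = 20 ≡ 7, so v_4 = 7^{−1} = 2 (mod 13).
  i = 5 (α = 1): (1−7)(1−8)(1−4)(1−6) = (−6)·(−7)·(−3)·(−5) = 630 ≡ 6, so v_5 = 6^{−1} = 11 (mod 13).
  v = [5, 10, 11, 2, 11].
Step 2: syndromes of r = [8, 1, 7, 12, 6] (all sums mod 13).
  S_0 = Σ v_i r_i = 5·8 + 10·1 + 11·7 + 2·12 + 11·6 = 217 ≡ 9.
  S_1 = Σ v_i α_i r_i = 5·7·8 + 10·8·1 + 11·4·7 + 2·6·12 + 11·1·6 = 878 ≡ 7.
  α_i^2 mod 13 = [10, 12, 3, 10, 1].
  S_2 = Σ v_i α_i^2 r_i = 5·10·8 + 10·12·1 + 11·3·7 + 2·10·12 + 11·1·6 = 1057 ≡ 4.
  S = (9, 7, 4) ≠ 0, so r is not a codeword (an error is present).
Step 3: locate the error. For a single error e at position i, S_ℓ = v_i·e·α_i^ℓ, so α_err = S_1/S_0.
  S_0^{−1} = 9^{−1} = 3 (mod 13), so α_err = 7·3 = 21 ≡ 8 = α_2. Error position i = 2.
  Consistency check: S_2/S_1 = 4·2 = 8 ≡ 8 = α_err ✓ (single-error assumption holds).
Step 4: error magnitude e = S_0/v_2 = S_0·∏_{j≠2}(α_2 − α_j) = 9·4 = 36 ≡ 10 (mod 13).
Step 5: correct position 2: c_2 = r_2 − e = 1 − 10 ≡ 4 (mod 13). Hence c = [8, 4, 7, 12, 6].
  Check: interpolating c through the α_i gives m(x) = 10 + 9·x (degree < 2) with m(α_i) = c_i for every i, so c is indeed a codeword.


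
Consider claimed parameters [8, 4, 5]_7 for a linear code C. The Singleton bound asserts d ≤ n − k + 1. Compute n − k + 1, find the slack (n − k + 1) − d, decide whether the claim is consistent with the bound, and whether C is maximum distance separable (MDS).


Singleton RHS = n − k + 1 = 5, slack = 0, bound satisfied, MDS.

Singleton bound: d ≤ n − k + 1.
Here n = 8, k = 4, so n − k + 1 = 5.
Given d = 5, check d ≤ 5: YES.
Slack = (n − k + 1) − d = 0.
The code is MDS (slack = 0).
Description: the claimed parameters are [8, 4, 5]_7; such a code would be MDS (meets Singleton bound).


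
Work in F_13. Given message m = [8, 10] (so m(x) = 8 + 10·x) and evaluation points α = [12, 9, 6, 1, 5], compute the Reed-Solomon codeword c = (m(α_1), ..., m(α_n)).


c = [11, 7, 3, 5, 6]

Message polynomial: m(x) = 8 + 10·x (mod 13).
For each evaluation point α_i, compute m(α_i) mod 13:
  α_1 = 12: Horner steps 10 → 11, so m(12) = 11.
  α_2 = 9: Horner steps 10 → 7, so m(9) = 7.
  α_3 = 6: Horner steps 10 → 3, so m(6) = 3.
  α_4 = 1: Horner steps 10 → 5, so m(1) = 5.
  α_5 = 5: Horner steps 10 → 6, so m(5) = 6.
Codeword c = [11, 7, 3, 5, 6] ∈ F_13^5.


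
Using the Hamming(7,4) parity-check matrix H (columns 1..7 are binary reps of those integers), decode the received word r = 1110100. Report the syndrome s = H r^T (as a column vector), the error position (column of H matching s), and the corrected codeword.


s = (1, 0, 1)^T, error position = 5, corrected codeword c = 1110000

Compute s = H r^T mod 2 one row at a time:
  s_1 = 0 + 1 + 0 + 0 = 1 ≡ 1 (mod 2).
  s_2 = 1 + 1 + 0 + 0 = 2 ≡ 0 (mod 2).
  s_3 = 1 + 1 + 1 + 0 = 3 ≡ 1 (mod 2).
s = (1, 0, 1)^T — this equals column 5 of H (binary 101), so error is at position 5.
Correct: flip bit 5 of r = 1110100 to get c = 1110000.


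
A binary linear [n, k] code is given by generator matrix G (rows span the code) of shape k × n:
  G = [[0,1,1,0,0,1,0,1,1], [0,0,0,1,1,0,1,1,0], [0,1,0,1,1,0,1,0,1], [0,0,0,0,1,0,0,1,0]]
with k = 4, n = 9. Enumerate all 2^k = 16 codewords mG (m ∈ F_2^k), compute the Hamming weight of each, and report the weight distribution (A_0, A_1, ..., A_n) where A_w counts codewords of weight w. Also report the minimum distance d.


Weight distribution: A_0 = 1, A_2 = 3, A_3 = 2, A_4 = 3, A_5 = 4, A_6 = 1, A_7 = 2. Minimum distance d = 2.

Enumerate all 2^4 = 16 messages m ∈ F_2^4.
For each, compute codeword c = mG in F_2^9, then tally its weight.
  m = 0000 → c = 000000000, weight = 0.
  m = 1000 → c = 011001011, weight = 5.
  m = 0100 → c = 000110110, weight = 4.
  m = 1100 → c = 011111101, weight = 7.
  m = 0010 → c = 010110101, weight = 5.
  m = 1010 → c = 001111110, weight = 6.
  m = 0110 → c = 010000011, weight = 3.
  m = 1110 → c = 001001000, weight = 2.
  m = 0001 → c = 000010010, weight = 2.
  m = 1001 → c = 011011001, weight = 5.
  m = 0101 → c = 000100100, weight = 2.
  m = 1101 → c = 011101111, weight = 7.
  m = 0011 → c = 010100111, weight = 5.
  m = 1011 → c = 001101100, weight = 4.
  m = 0111 → c = 010010001, weight = 3.
  m = 1111 → c = 001011010, weight = 4.
Tally weights:
  weight 0: 1 codewords.
  weight 2: 3 codewords.
  weight 3: 2 codewords.
  weight 4: 3 codewords.
  weight 5: 4 codewords.
  weight 6: 1 codewords.
  weight 7: 2 codewords.
Minimum distance d = smallest w > 0 with A_w > 0 = 2.
Sanity: Σ A_w = 16 = 2^4 = 16 ✓.


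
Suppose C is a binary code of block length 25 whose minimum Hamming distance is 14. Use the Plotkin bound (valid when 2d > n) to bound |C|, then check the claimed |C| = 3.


Plotkin bound M ≤ 8; given |C| = 3 ≤ bound (satisfied).

Check applicability: 2d = 28, n = 25.
2d − n = 3 > 0, so Plotkin applies.
Compute d/(2d−n) = 14/3 ≈ 4.6667.
⌊d/(2d−n)⌋ = 4.
Plotkin bound: M ≤ 2·4 = 8.
Given |C| = 3, check: satisfied.
This |C| is below the Plotkin bound.


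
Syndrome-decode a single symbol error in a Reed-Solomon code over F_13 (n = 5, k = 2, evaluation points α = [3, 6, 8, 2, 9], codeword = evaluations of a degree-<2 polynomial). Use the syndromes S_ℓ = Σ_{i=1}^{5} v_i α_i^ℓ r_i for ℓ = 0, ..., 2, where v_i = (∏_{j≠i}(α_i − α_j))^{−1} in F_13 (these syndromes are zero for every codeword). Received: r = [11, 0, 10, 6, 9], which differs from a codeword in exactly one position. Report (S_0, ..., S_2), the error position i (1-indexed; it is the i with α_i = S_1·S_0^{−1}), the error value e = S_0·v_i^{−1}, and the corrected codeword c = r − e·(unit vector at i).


S = (8, 7, 11), error at position 5, error magnitude e = 7, c = [11, 0, 10, 6, 2].

Step 1: column multipliers v_i = (∏_{j≠i}(α_i − α_j))^{−1} mod 13.
  i = 1 (α = 3): (3−6)(3−8)(3−2)(3−9) = (−3)·(−5)·1·(−6) = −90 ≡ 1, so v_1 = 1^{−1} = 1 (mod 13).
  i = 2 (α = 6): (6−3)(6−8)(6−2)(6−9) = 3·(−2)·4·(−3) = 72 ≡ 7, so v_2 = 7^{−1} = 2 (mod 13).
  i = 3 (α = 8): (8−3)(8−6)(8−2)(8−9) = 5·2·6·(−1) = −60 ≡ 5, so v_3 = 5^{−1} = 8 (mod 13).
  i = 4 (α = 2): (2−3)(2−6)(2−8)(2−9) = (−1)·(−4)·(−6)·(−7) = 168 ≡ 12, so v_4 = 12^{−1} = 12 (mod 13).
  i = 5 (α = 9): (9−3)(9−6)(9−8)(9−2) = 6·3·1·7 = 126 ≡ 9, so v_5 = 9^{−1} = 3 (mod 13).
  v = [1, 2, 8, 12, 3].
Step 2: syndromes of r = [11, 0, 10, 6, 9] (all sums mod 13).
  S_0 = Σ v_i r_i = 1·11 + 2·0 + 8·10 + 12·6 + 3·9 = 190 ≡ 8.
  S_1 = Σ v_i α_i r_i = 1·3·11 + 2·6·0 + 8·8·10 + 12·2·6 + 3·9·9 = 1060 ≡ 7.
  α_i^2 mod 13 = [9, 10, 12, 4, 3].
  S_2 = Σ v_i α_i^2 r_i = 1·9·11 + 2·10·0 + 8·12·10 + 12·4·6 + 3·3·9 = 1428 ≡ 11.
  S = (8, 7, 11) ≠ 0, so r is not a codeword (an error is present).
Step 3: locate the error. For a single error e at position i, S_ℓ = v_i·e·α_i^ℓ, so α_err = S_1/S_0.
  S_0^{−1} = 8^{−1} = 5 (mod 13), so α_err = 7·5 = 35 ≡ 9 = α_5. Error position i = 5.
  Consistency check: S_2/S_1 = 11·2 = 22 ≡ 9 = α_err ✓ (single-error assumption holds).
Step 4: error magnitude e = S_0/v_5 = S_0·∏_{j≠5}(α_5 − α_j) = 8·9 = 72 ≡ 7 (mod 13).
Step 5: correct position 5: c_5 = r_5 − e = 9 − 7 ≡ 2 (mod 13). Hence c = [11, 0, 10, 6, 2].
  Check: interpolating c through the α_i gives m(x) = 9 + 5·x (degree < 2) with m(α_i) = c_i for every i, so c is indeed a codeword.


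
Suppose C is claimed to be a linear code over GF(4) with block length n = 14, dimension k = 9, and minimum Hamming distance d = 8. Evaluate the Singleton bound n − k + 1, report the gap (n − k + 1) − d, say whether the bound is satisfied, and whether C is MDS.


Singleton RHS = n − k + 1 = 6, slack = -2, bound violated (no such code; not MDS).

Singleton bound: d ≤ n − k + 1.
Here n = 14, k = 9, so n − k + 1 = 6.
Given d = 8, check d ≤ 6: NO.
Slack = (n − k + 1) − d = -2.
The slack is negative: d = 8 exceeds n − k + 1 = 6 by 2, so the Singleton bound is violated and no linear [14, 9, 8]_4 code can exist. In particular it is not MDS (MDS requires d = n − k + 1 exactly).
Description: the claimed parameters are [14, 9, 8]_4; such a code would be impossible (violates the Singleton bound).


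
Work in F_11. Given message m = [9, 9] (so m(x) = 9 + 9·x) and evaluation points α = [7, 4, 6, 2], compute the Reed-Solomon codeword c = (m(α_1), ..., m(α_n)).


c = [6, 1, 8, 5]

Message polynomial: m(x) = 9 + 9·x (mod 11).
For each evaluation point α_i, compute m(α_i) mod 11:
  α_1 = 7: Horner steps 9 → 6, so m(7) = 6.
  α_2 = 4: Horner steps 9 → 1, so m(4) = 1.
  α_3 = 6: Horner steps 9 → 8, so m(6) = 8.
  α_4 = 2: Horner steps 9 → 5, so m(2) = 5.
Codeword c = [6, 1, 8, 5] ∈ F_11^4.


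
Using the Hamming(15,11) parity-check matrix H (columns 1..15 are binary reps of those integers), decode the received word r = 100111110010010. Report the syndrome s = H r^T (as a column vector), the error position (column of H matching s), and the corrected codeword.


s = (1, 1, 0, 0)^T, error position = 12, corrected codeword c = 100111110011010

Compute s = H r^T mod 2 one row at a time:
  s_1 = 1 + 0 + 0 + 1 + 0 + 0 + 1 + 0 = 3 ≡ 1 (mod 2).
  s_2 = 1 + 1 + 1 + 1 + 0 + 0 + 1 + 0 = 5 ≡ 1 (mod 2).
  s_3 = 0 + 0 + 1 + 1 + 0 + 1 + 1 + 0 = 4 ≡ 0 (mod 2).
  s_4 = 1 + 0 + 1 + 1 + 0 + 1 + 0 + 0 = 4 ≡ 0 (mod 2).
s = (1, 1, 0, 0)^T — this equals column 12 of H (binary 1100), so error is at position 12.
Correct: flip bit 12 of r = 100111110010010 to get c = 100111110011010.


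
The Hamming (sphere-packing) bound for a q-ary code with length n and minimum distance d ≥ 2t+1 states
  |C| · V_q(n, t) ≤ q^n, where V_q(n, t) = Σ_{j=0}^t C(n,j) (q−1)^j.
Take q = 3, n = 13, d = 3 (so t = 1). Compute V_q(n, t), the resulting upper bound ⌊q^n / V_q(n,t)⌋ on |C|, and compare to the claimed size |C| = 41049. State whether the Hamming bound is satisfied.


V_q(n, t) = 27, q^n = 1594323, Hamming bound = 59049, |C| = 41049 ≤ bound (satisfied).

Step 1: Compute V_q(n, t) = Σ_{j=0}^1 C(n, j) (q−1)^j.
  j = 0: C(13,0)·(2)^0 = 1·1 = 1.
  j = 1: C(13,1)·(2)^1 = 13·2 = 26.
  V_q(n, t) = 1 + 26 = 27.
Step 2: q^n = 3^13 = 1594323.
Step 3: Hamming bound ⌊q^n / V_q(n,t)⌋ = ⌊1594323/27⌋ = 59049.
Step 4: Compare |C| = 41049 to 59049: satisfied.
The claimed |C| lies below the Hamming bound.


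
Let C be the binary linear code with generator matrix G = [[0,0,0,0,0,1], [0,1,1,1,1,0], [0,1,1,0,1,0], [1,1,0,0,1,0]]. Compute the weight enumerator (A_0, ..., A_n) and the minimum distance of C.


Weight distribution: A_0 = 1, A_1 = 2, A_2 = 2, A_3 = 4, A_4 = 5, A_5 = 2. Minimum distance d = 1.

Enumerate all 2^4 = 16 messages m ∈ F_2^4.
For each, compute codeword c = mG in F_2^6, then tally its weight.
  m = 0000 → c = 000000, weight = 0.
  m = 1000 → c = 000001, weight = 1.
  m = 0100 → c = 011110, weight = 4.
  m = 1100 → c = 011111, weight = 5.
  m = 0010 → c = 011010, weight = 3.
  m = 1010 → c = 011011, weight = 4.
  m = 0110 → c = 000100, weight = 1.
  m = 1110 → c = 000101, weight = 2.
  m = 0001 → c = 110010, weight = 3.
  m = 1001 → c = 110011, weight = 4.
  m = 0101 → c = 101100, weight = 3.
  m = 1101 → c = 101101, weight = 4.
  m = 0011 → c = 101000, weight = 2.
  m = 1011 → c = 101001, weight = 3.
  m = 0111 → c = 110110, weight = 4.
  m = 1111 → c = 110111, weight = 5.
Tally weights:
  weight 0: 1 codewords.
  weight 1: 2 codewords.
  weight 2: 2 codewords.
  weight 3: 4 codewords.
  weight 4: 5 codewords.
  weight 5: 2 codewords.
Minimum distance d = smallest w > 0 with A_w > 0 = 1.
Sanity: Σ A_w = 16 = 2^4 = 16 ✓.


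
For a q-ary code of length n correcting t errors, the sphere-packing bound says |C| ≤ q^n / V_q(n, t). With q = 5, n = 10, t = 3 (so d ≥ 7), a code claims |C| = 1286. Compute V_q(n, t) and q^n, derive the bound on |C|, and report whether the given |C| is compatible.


V_q(n, t) = 8441, q^n = 9765625, Hamming bound = 1156, |C| = 1286 > bound (violated).

Step 1: Compute V_q(n, t) = Σ_{j=0}^3 C(n, j) (q−1)^j.
  j = 0: C(10,0)·(4)^0 = 1·1 = 1.
  j = 1: C(10,1)·(4)^1 = 10·4 = 40.
  j = 2: C(10,2)·(4)^2 = 45·16 = 720.
  j = 3: C(10,3)·(4)^3 = 120·64 = 7680.
  V_q(n, t) = 1 + 40 + 720 + 7680 = 8441.
Step 2: q^n = 5^10 = 9765625.
Step 3: Hamming bound ⌊q^n / V_q(n,t)⌋ = ⌊9765625/8441⌋ = 1156.
Step 4: Compare |C| = 1286 to 1156: violated.
The claimed |C| lies above the Hamming bound, so no 5-ary code of length 10 with d ≥ 7 can have 1286 codewords.


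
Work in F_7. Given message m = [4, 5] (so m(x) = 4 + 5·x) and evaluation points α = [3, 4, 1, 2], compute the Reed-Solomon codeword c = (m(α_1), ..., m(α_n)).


c = [5, 3, 2, 0]

Message polynomial: m(x) = 4 + 5·x (mod 7).
For each evaluation point α_i, compute m(α_i) mod 7:
  α_1 = 3: Horner steps 5 → 5, so m(3) = 5.
  α_2 = 4: Horner steps 5 → 3, so m(4) = 3.
  α_3 = 1: Horner steps 5 → 2, so m(1) = 2.
  α_4 = 2: Horner steps 5 → 0, so m(2) = 0.
Codeword c = [5, 3, 2, 0] ∈ F_7^4.


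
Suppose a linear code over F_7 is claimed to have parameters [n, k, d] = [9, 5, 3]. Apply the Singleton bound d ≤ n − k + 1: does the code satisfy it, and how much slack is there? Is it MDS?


Singleton RHS = n − k + 1 = 5, slack = 2, bound satisfied, not MDS.

Singleton bound: d ≤ n − k + 1.
Here n = 9, k = 5, so n − k + 1 = 5.
Given d = 3, check d ≤ 5: YES.
Slack = (n − k + 1) − d = 2.
The code is NOT MDS (slack = 2 > 0).
Description: the claimed parameters are [9, 5, 3]_7; such a code would be non-MDS.


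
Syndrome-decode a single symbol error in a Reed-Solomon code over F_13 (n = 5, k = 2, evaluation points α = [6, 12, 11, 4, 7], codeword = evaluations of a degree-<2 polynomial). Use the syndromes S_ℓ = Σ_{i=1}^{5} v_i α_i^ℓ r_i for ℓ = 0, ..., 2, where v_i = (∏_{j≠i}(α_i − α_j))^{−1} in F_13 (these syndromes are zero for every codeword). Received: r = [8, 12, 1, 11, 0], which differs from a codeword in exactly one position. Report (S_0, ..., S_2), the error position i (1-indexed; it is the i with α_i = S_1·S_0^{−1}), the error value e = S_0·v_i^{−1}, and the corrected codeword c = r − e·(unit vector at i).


S = (11, 4, 5), error at position 3, error magnitude e = 7, c = [8, 12, 7, 11, 0].

Step 1: column multipliers v_i = (∏_{j≠i}(α_i − α_j))^{−1} mod 13.
  i = 1 (α = 6): (6−12)(6−11)(6−4)(6−7) = (−6)·(−5)·2·(−1) = −60 ≡ 5, so v_1 = 5^{−1} = 8 (mod 13).
  i = 2 (α = 12): (12−6)(12−11)(12−4)(12−7) = 6·1·8·5 = 240 ≡ 6, so v_2 = 6^{−1} = 11 (mod 13).
  i = 3 (α = 11): (11−6)(11−12)(11−4)(11−7) = 5·(−1)·7·4 = −140 ≡ 3, so v_3 = 3^{−1} = 9 (mod 13).
  i = 4 (α = 4): (4−6)(4−12)(4−11)(4−7) = (−2)·(−8)·(−7)·(−3) = 336 ≡ 11, so v_4 = 11^{−1} = 6 (mod 13).
  i = 5 (α = 7): (7−6)(7−12)(7−11)(7−4) = 1·(−5)·(−4)·3 = 60 ≡ 8, so v_5 = 8^{−1} = 5 (mod 13).
  v = [8, 11, 9, 6, 5].
Step 2: syndromes of r = [8, 12, 1, 11, 0] (all sums mod 13).
  S_0 = Σ v_i r_i = 8·8 + 11·12 + 9·1 + 6·11 + 5·0 = 271 ≡ 11.
  S_1 = Σ v_i α_i r_i = 8·6·8 + 11·12·12 + 9·11·1 + 6·4·11 + 5·7·0 = 2331 ≡ 4.
  α_i^2 mod 13 = [10, 1, 4, 3, 10].
  S_2 = Σ v_i α_i^2 r_i = 8·10·8 + 11·1·12 + 9·4·1 + 6·3·11 + 5·10·0 = 1006 ≡ 5.
  S = (11, 4, 5) ≠ 0, so r is not a codeword (an error is present).
Step 3: locate the error. For a single error e at position i, S_ℓ = v_i·e·α_i^ℓ, so α_err = S_1/S_0.
  S_0^{−1} = 11^{−1} = 6 (mod 13), so α_err = 4·6 = 24 ≡ 11 = α_3. Error position i = 3.
  Consistency check: S_2/S_1 = 5·10 = 50 ≡ 11 = α_err ✓ (single-error assumption holds).
Step 4: error magnitude e = S_0/v_3 = S_0·∏_{j≠3}(α_3 − α_j) = 11·3 = 33 ≡ 7 (mod 13).
Step 5: correct position 3: c_3 = r_3 − e = 1 − 7 ≡ 7 (mod 13). Hence c = [8, 12, 7, 11, 0].
  Check: interpolating c through the α_i gives m(x) = 4 + 5·x (degree < 2) with m(α_i) = c_i for every i, so c is indeed a codeword.


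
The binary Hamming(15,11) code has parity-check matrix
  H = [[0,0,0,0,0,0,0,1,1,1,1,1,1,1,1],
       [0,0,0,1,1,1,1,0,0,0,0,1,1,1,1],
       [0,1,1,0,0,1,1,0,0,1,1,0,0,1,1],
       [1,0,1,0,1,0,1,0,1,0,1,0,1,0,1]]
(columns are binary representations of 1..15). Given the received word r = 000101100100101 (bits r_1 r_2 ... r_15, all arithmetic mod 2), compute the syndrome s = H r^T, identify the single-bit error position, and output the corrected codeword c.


s = (1, 1, 0, 1)^T, error position = 13, corrected codeword c = 000101100100001

Compute s = H r^T mod 2 one row at a time:
  s_1 = 0 + 0 + 1 + 0 + 0 + 1 + 0 + 1 = 3 ≡ 1 (mod 2).
  s_2 = 1 + 0 + 1 + 1 + 0 + 1 + 0 + 1 = 5 ≡ 1 (mod 2).
  s_3 = 0 + 0 + 1 + 1 + 1 + 0 + 0 + 1 = 4 ≡ 0 (mod 2).
  s_4 = 0 + 0 + 0 + 1 + 0 + 0 + 1 + 1 = 3 ≡ 1 (mod 2).
s = (1, 1, 0, 1)^T — this equals column 13 of H (binary 1101), so error is at position 13.
Correct: flip bit 13 of r = 000101100100101 to get c = 000101100100001.


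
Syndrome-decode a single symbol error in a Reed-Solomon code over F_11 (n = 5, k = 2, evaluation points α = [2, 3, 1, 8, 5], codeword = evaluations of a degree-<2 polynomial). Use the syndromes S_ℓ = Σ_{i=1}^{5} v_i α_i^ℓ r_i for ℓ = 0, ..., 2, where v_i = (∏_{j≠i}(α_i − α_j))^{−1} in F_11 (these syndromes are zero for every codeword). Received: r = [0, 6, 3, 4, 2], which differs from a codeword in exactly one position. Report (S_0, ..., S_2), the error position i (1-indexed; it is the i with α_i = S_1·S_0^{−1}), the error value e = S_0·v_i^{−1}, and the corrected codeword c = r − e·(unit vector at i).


S = (1, 3, 9), error at position 2, error magnitude e = 9, c = [0, 8, 3, 4, 2].

Step 1: column multipliers v_i = (∏_{j≠i}(α_i − α_j))^{−1} mod 11.
  i = 1 (α = 2): (2−3)(2−1)(2−8)(2−5) = (−1)·1·(−6)·(−3) = −18 ≡ 4, so v_1 = 4^{−1} = 3 (mod 11).
  i = 2 (α = 3): (3−2)(3−1)(3−8)(3−5) = 1·2·(−5)·(−2) = 20 ≡ 9, so v_2 = 9^{−1} = 5 (mod 11).
  i = 3 (α = 1): (1−2)(1−3)(1−8)(1−5) = (−1)·(−2)·(−7)·(−4) = 56 ≡ 1, so v_3 = 1^{−1} = 1 (mod 11).
  i = 4 (α = 8): (8−2)(8−3)(8−1)(8−5) = 6·5·7·3 = 630 ≡ 3, so v_4 = 3^{−1} = 4 (mod 11).
  i = 5 (α = 5): (5−2)(5−3)(5−1)(5−8) = 3·2·4·(−3) = −72 ≡ 5, so v_5 = 5^{−1} = 9 (mod 11).
  v = [3, 5, 1, 4, 9].
Step 2: syndromes of r = [0, 6, 3, 4, 2] (all sums mod 11).
  S_0 = Σ v_i r_i = 3·0 + 5·6 + 1·3 + 4·4 + 9·2 = 67 ≡ 1.
  S_1 = Σ v_i α_i r_i = 3·2·0 + 5·3·6 + 1·1·3 + 4·8·4 + 9·5·2 = 311 ≡ 3.
  α_i^2 mod 11 = [4, 9, 1, 9, 3].
  S_2 = Σ v_i α_i^2 r_i = 3·4·0 + 5·9·6 + 1·1·3 + 4·9·4 + 9·3·2 = 471 ≡ 9.
  S = (1, 3, 9) ≠ 0, so r is not a codeword (an error is present).
Step 3: locate the error. For a single error e at position i, S_ℓ = v_i·e·α_i^ℓ, so α_err = S_1/S_0.
  S_0^{−1} = 1^{−1} = 1 (mod 11), so α_err = 3·1 = 3 ≡ 3 = α_2. Error position i = 2.
  Consistency check: S_2/S_1 = 9·4 = 36 ≡ 3 = α_err ✓ (single-error assumption holds).
Step 4: error magnitude e = S_0/v_2 = S_0·∏_{j≠2}(α_2 − α_j) = 1·9 = 9 ≡ 9 (mod 11).
Step 5: correct position 2: c_2 = r_2 − e = 6 − 9 ≡ 8 (mod 11). Hence c = [0, 8, 3, 4, 2].
  Check: interpolating c through the α_i gives m(x) = 6 + 8·x (degree < 2) with m(α_i) = c_i for every i, so c is indeed a codeword.


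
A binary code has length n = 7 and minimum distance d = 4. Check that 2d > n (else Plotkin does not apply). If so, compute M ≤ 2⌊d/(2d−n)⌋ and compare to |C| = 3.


Plotkin bound M ≤ 8; given |C| = 3 ≤ bound (satisfied).

Check applicability: 2d = 8, n = 7.
2d − n = 1 > 0, so Plotkin applies.
Compute d/(2d−n) = 4/1 ≈ 4.0000.
⌊d/(2d−n)⌋ = 4.
Plotkin bound: M ≤ 2·4 = 8.
Given |C| = 3, check: satisfied.
This |C| is below the Plotkin bound.


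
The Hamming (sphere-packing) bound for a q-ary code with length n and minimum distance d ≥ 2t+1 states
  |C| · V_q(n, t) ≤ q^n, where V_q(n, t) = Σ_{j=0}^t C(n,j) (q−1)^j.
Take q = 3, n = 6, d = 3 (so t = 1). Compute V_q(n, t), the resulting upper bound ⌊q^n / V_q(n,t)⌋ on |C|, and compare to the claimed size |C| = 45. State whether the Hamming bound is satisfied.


V_q(n, t) = 13, q^n = 729, Hamming bound = 56, |C| = 45 ≤ bound (satisfied).

Step 1: Compute V_q(n, t) = Σ_{j=0}^1 C(n, j) (q−1)^j.
  j = 0: C(6,0)·(2)^0 = 1·1 = 1.
  j = 1: C(6,1)·(2)^1 = 6·2 = 12.
  V_q(n, t) = 1 + 12 = 13.
Step 2: q^n = 3^6 = 729.
Step 3: Hamming bound ⌊q^n / V_q(n,t)⌋ = ⌊729/13⌋ = 56.
Step 4: Compare |C| = 45 to 56: satisfied.
The claimed |C| lies below the Hamming bound.


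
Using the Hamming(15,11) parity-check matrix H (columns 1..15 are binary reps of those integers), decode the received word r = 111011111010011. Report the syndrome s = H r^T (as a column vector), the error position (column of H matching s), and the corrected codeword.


s = (1, 1, 1, 1)^T, error position = 15, corrected codeword c = 111011111010010

Compute s = H r^T mod 2 one row at a time:
  s_1 = 1 + 1 + 0 + 1 + 0 + 0 + 1 + 1 = 5 ≡ 1 (mod 2).
  s_2 = 0 + 1 + 1 + 1 + 0 + 0 + 1 + 1 = 5 ≡ 1 (mod 2).
  s_3 = 1 + 1 + 1 + 1 + 0 + 1 + 1 + 1 = 7 ≡ 1 (mod 2).
  s_4 = 1 + 1 + 1 + 1 + 1 + 1 + 0 + 1 = 7 ≡ 1 (mod 2).
s = (1, 1, 1, 1)^T — this equals column 15 of H (binary 1111), so error is at position 15.
Correct: flip bit 15 of r = 111011111010011 to get c = 111011111010010.


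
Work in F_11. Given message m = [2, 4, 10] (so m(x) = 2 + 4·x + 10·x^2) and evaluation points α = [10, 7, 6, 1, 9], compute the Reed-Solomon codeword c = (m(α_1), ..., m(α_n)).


c = [8, 3, 1, 5, 1]

Message polynomial: m(x) = 2 + 4·x + 10·x^2 (mod 11).
For each evaluation point α_i, compute m(α_i) mod 11:
  α_1 = 10: Horner steps 10 → 5 → 8, so m(10) = 8.
  α_2 = 7: Horner steps 10 → 8 → 3, so m(7) = 3.
  α_3 = 6: Horner steps 10 → 9 → 1, so m(6) = 1.
  α_4 = 1: Horner steps 10 → 3 → 5, so m(1) = 5.
  α_5 = 9: Horner steps 10 → 6 → 1, so m(9) = 1.
Codeword c = [8, 3, 1, 5, 1] ∈ F_11^5.


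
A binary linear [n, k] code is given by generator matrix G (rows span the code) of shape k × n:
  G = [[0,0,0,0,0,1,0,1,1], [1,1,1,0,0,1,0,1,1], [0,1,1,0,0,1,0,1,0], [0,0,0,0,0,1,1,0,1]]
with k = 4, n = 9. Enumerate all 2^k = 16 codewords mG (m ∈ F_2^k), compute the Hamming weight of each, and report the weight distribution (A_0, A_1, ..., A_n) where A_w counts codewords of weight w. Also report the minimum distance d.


Weight distribution: A_0 = 1, A_2 = 2, A_3 = 6, A_4 = 3, A_5 = 2, A_6 = 2. Minimum distance d = 2.

Enumerate all 2^4 = 16 messages m ∈ F_2^4.
For each, compute codeword c = mG in F_2^9, then tally its weight.
  m = 0000 → c = 000000000, weight = 0.
  m = 1000 → c = 000001011, weight = 3.
  m = 0100 → c = 111001011, weight = 6.
  m = 1100 → c = 111000000, weight = 3.
  m = 0010 → c = 011001010, weight = 4.
  m = 1010 → c = 011000001, weight = 3.
  m = 0110 → c = 100000001, weight = 2.
  m = 1110 → c = 100001010, weight = 3.
  m = 0001 → c = 000001101, weight = 3.
  m = 1001 → c = 000000110, weight = 2.
  m = 0101 → c = 111000110, weight = 5.
  m = 1101 → c = 111001101, weight = 6.
  m = 0011 → c = 011000111, weight = 5.
  m = 1011 → c = 011001100, weight = 4.
  m = 0111 → c = 100001100, weight = 3.
  m = 1111 → c = 100000111, weight = 4.
Tally weights:
  weight 0: 1 codewords.
  weight 2: 2 codewords.
  weight 3: 6 codewords.
  weight 4: 3 codewords.
  weight 5: 2 codewords.
  weight 6: 2 codewords.
Minimum distance d = smallest w > 0 with A_w > 0 = 2.
Sanity: Σ A_w = 16 = 2^4 = 16 ✓.


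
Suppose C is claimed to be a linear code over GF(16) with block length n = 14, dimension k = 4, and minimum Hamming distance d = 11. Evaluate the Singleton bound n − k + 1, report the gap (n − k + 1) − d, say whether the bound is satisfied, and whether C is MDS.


Singleton RHS = n − k + 1 = 11, slack = 0, bound satisfied, MDS.

Singleton bound: d ≤ n − k + 1.
Here n = 14, k = 4, so n − k + 1 = 11.
Given d = 11, check d ≤ 11: YES.
Slack = (n − k + 1) − d = 0.
The code is MDS (slack = 0).
Description: the claimed parameters are [14, 4, 11]_16; such a code would be MDS (meets Singleton bound).


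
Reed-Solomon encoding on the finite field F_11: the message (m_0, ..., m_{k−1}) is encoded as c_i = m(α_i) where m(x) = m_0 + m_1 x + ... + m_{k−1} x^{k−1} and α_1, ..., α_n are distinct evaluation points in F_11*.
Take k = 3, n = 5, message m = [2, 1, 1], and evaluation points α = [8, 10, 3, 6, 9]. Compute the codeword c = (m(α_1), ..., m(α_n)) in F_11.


c = [8, 2, 3, 0, 4]

Message polynomial: m(x) = 2 + 1·x + 1·x^2 (mod 11).
For each evaluation point α_i, compute m(α_i) mod 11:
  α_1 = 8: Horner steps 1 → 9 → 8, so m(8) = 8.
  α_2 = 10: Horner steps 1 → 0 → 2, so m(10) = 2.
  α_3 = 3: Horner steps 1 → 4 → 3, so m(3) = 3.
  α_4 = 6: Horner steps 1 → 7 → 0, so m(6) = 0.
  α_5 = 9: Horner steps 1 → 10 → 4, so m(9) = 4.
Codeword c = [8, 2, 3, 0, 4] ∈ F_11^5.


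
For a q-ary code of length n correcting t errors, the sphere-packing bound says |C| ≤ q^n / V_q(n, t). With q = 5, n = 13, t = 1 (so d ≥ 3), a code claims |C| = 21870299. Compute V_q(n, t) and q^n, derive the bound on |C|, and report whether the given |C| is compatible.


V_q(n, t) = 53, q^n = 1220703125, Hamming bound = 23032134, |C| = 21870299 ≤ bound (satisfied).

Step 1: Compute V_q(n, t) = Σ_{j=0}^1 C(n, j) (q−1)^j.
  j = 0: C(13,0)·(4)^0 = 1·1 = 1.
  j = 1: C(13,1)·(4)^1 = 13·4 = 52.
  V_q(n, t) = 1 + 52 = 53.
Step 2: q^n = 5^13 = 1220703125.
Step 3: Hamming bound ⌊q^n / V_q(n,t)⌋ = ⌊1220703125/53⌋ = 23032134.
Step 4: Compare |C| = 21870299 to 23032134: satisfied.
The claimed |C| lies below the Hamming bound.


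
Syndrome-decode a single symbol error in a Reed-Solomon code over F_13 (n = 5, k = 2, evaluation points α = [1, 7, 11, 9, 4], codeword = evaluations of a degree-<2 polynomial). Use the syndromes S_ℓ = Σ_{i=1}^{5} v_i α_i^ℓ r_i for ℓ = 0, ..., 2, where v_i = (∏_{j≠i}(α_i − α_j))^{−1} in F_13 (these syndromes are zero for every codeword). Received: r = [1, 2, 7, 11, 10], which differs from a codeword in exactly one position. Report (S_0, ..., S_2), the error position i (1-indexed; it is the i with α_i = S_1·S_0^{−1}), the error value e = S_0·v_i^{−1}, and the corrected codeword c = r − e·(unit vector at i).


S = (8, 6, 11), error at position 5, error magnitude e = 2, c = [1, 2, 7, 11, 8].

Step 1: column multipliers v_i = (∏_{j≠i}(α_i − α_j))^{−1} mod 13.
  i = 1 (α = 1): (1−7)(1−11)(1−9)(1−4) = (−6)·(−10)·(−8)·(−3) = 1440 ≡ 10, so v_1 = 10^{−1} = 4 (mod 13).
  i = 2 (α = 7): (7−1)(7−11)(7−9)(7−4) = 6·(−4)·(−2)·3 = 144 ≡ 1, so v_2 = 1^{−1} = 1 (mod 13).
  i = 3 (α = 11): (11−1)(11−7)(11−9)(11−4) = 10·4·2·7 = 560 ≡ 1, so v_3 = 1^{−1} = 1 (mod 13).
  i = 4 (α = 9): (9−1)(9−7)(9−11)(9−4) = 8·2·(−2)·5 = −160 ≡ 9, so v_4 = 9^{−1} = 3 (mod 13).
  i = 5 (α = 4): (4−1)(4−7)(4−11)(4−9) = 3·(−3)·(−7)·(−5) = −315 ≡ 10, so v_5 = 10^{−1} = 4 (mod 13).
  v = [4, 1, 1, 3, 4].
Step 2: syndromes of r = [1, 2, 7, 11, 10] (all sums mod 13).
  S_0 = Σ v_i r_i = 4·1 + 1·2 + 1·7 + 3·11 + 4·10 = 86 ≡ 8.
  S_1 = Σ v_i α_i r_i = 4·1·1 + 1·7·2 + 1·11·7 + 3·9·11 + 4·4·10 = 552 ≡ 6.
  α_i^2 mod 13 = [1, 10, 4, 3, 3].
  S_2 = Σ v_i α_i^2 r_i = 4·1·1 + 1·10·2 + 1·4·7 + 3·3·11 + 4·3·10 = 271 ≡ 11.
  S = (8, 6, 11) ≠ 0, so r is not a codeword (an error is present).
Step 3: locate the error. For a single error e at position i, S_ℓ = v_i·e·α_i^ℓ, so α_err = S_1/S_0.
  S_0^{−1} = 8^{−1} = 5 (mod 13), so α_err = 6·5 = 30 ≡ 4 = α_5. Error position i = 5.
  Consistency check: S_2/S_1 = 11·11 = 121 ≡ 4 = α_err ✓ (single-error assumption holds).
Step 4: error magnitude e = S_0/v_5 = S_0·∏_{j≠5}(α_5 − α_j) = 8·10 = 80 ≡ 2 (mod 13).
Step 5: correct position 5: c_5 = r_5 − e = 10 − 2 ≡ 8 (mod 13). Hence c = [1, 2, 7, 11, 8].
  Check: interpolating c through the α_i gives m(x) = 3 + 11·x (degree < 2) with m(α_i) = c_i for every i, so c is indeed a codeword.


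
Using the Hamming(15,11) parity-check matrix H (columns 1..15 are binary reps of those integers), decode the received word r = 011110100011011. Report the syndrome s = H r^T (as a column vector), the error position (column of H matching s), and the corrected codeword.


s = (0, 0, 0, 1)^T, error position = 1, corrected codeword c = 111110100011011

Compute s = H r^T mod 2 one row at a time:
  s_1 = 0 + 0 + 0 + 1 + 1 + 0 + 1 + 1 = 4 ≡ 0 (mod 2).
  s_2 = 1 + 1 + 0 + 1 + 1 + 0 + 1 + 1 = 6 ≡ 0 (mod 2).
  s_3 = 1 + 1 + 0 + 1 + 0 + 1 + 1 + 1 = 6 ≡ 0 (mod 2).
  s_4 = 0 + 1 + 1 + 1 + 0 + 1 + 0 + 1 = 5 ≡ 1 (mod 2).
s = (0, 0, 0, 1)^T — this equals column 1 of H (binary 0001), so error is at position 1.
Correct: flip bit 1 of r = 011110100011011 to get c = 111110100011011.


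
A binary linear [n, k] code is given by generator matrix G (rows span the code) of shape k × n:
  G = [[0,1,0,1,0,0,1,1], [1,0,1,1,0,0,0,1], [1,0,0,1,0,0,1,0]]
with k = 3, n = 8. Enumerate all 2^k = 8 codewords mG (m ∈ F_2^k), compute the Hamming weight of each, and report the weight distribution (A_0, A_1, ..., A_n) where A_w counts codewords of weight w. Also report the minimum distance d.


Weight distribution: A_0 = 1, A_3 = 4, A_4 = 3. Minimum distance d = 3.

Enumerate all 2^3 = 8 messages m ∈ F_2^3.
For each, compute codeword c = mG in F_2^8, then tally its weight.
  m = 000 → c = 00000000, weight = 0.
  m = 100 → c = 01010011, weight = 4.
  m = 010 → c = 10110001, weight = 4.
  m = 110 → c = 11100010, weight = 4.
  m = 001 → c = 10010010, weight = 3.
  m = 101 → c = 11000001, weight = 3.
  m = 011 → c = 00100011, weight = 3.
  m = 111 → c = 01110000, weight = 3.
Tally weights:
  weight 0: 1 codewords.
  weight 3: 4 codewords.
  weight 4: 3 codewords.
Minimum distance d = smallest w > 0 with A_w > 0 = 3.
Sanity: Σ A_w = 8 = 2^3 = 8 ✓.


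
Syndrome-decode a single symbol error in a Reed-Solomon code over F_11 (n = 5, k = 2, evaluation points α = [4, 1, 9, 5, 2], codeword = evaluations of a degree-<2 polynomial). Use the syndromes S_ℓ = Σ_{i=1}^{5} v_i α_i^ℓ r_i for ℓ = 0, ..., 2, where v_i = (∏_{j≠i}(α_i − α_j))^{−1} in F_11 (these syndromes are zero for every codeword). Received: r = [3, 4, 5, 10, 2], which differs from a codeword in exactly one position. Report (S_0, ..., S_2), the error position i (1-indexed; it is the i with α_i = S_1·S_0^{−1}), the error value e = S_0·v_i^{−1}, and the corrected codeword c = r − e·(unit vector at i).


S = (1, 2, 4), error at position 5, error magnitude e = 2, c = [3, 4, 5, 10, 0].

Step 1: column multipliers v_i = (∏_{j≠i}(α_i − α_j))^{−1} mod 11.
  i = 1 (α = 4): (4−1)(4−9)(4−5)(4−2) = 3·(−5)·(−1)·2 = 30 ≡ 8, so v_1 = 8^{−1} = 7 (mod 11).
  i = 2 (α = 1): (1−4)(1−9)(1−5)(1−2) = (−3)·(−8)·(−4)·(−1) = 96 ≡ 8, so v_2 = 8^{−1} = 7 (mod 11).
  i = 3 (α = 9): (9−4)(9−1)(9−5)(9−2) = 5·8·4·7 = 1120 ≡ 9, so v_3 = 9^{−1} = 5 (mod 11).
  i = 4 (α = 5): (5−4)(5−1)(5−9)(5−2) = 1·4·(−4)·3 = −48 ≡ 7, so v_4 = 7^{−1} = 8 (mod 11).
  i = 5 (α = 2): (2−4)(2−1)(2−9)(2−5) = (−2)·1·(−7)·(−3) = −42 ≡ 2, so v_5 = 2^{−1} = 6 (mod 11).
  v = [7, 7, 5, 8, 6].
Step 2: syndromes of r = [3, 4, 5, 10, 2] (all sums mod 11).
  S_0 = Σ v_i r_i = 7·3 + 7·4 + 5·5 + 8·10 + 6·2 = 166 ≡ 1.
  S_1 = Σ v_i α_i r_i = 7·4·3 + 7·1·4 + 5·9·5 + 8·5·10 + 6·2·2 = 761 ≡ 2.
  α_i^2 mod 11 = [5, 1, 4, 3, 4].
  S_2 = Σ v_i α_i^2 r_i = 7·5·3 + 7·1·4 + 5·4·5 + 8·3·10 + 6·4·2 = 521 ≡ 4.
  S = (1, 2, 4) ≠ 0, so r is not a codeword (an error is present).
Step 3: locate the error. For a single error e at position i, S_ℓ = v_i·e·α_i^ℓ, so α_err = S_1/S_0.
  S_0^{−1} = 1^{−1} = 1 (mod 11), so α_err = 2·1 = 2 ≡ 2 = α_5. Error position i = 5.
  Consistency check: S_2/S_1 = 4·6 = 24 ≡ 2 = α_err ✓ (single-error assumption holds).
Step 4: error magnitude e = S_0/v_5 = S_0·∏_{j≠5}(α_5 − α_j) = 1·2 = 2 ≡ 2 (mod 11).
Step 5: correct position 5: c_5 = r_5 − e = 2 − 2 ≡ 0 (mod 11). Hence c = [3, 4, 5, 10, 0].
  Check: interpolating c through the α_i gives m(x) = 8 + 7·x (degree < 2) with m(α_i) = c_i for every i, so c is indeed a codeword.


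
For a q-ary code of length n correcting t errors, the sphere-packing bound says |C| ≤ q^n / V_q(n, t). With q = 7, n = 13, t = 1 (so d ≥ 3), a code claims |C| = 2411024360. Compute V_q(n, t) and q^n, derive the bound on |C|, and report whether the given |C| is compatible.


V_q(n, t) = 79, q^n = 96889010407, Hamming bound = 1226443169, |C| = 2411024360 > bound (violated).

Step 1: Compute V_q(n, t) = Σ_{j=0}^1 C(n, j) (q−1)^j.
  j = 0: C(13,0)·(6)^0 = 1·1 = 1.
  j = 1: C(13,1)·(6)^1 = 13·6 = 78.
  V_q(n, t) = 1 + 78 = 79.
Step 2: q^n = 7^13 = 96889010407.
Step 3: Hamming bound ⌊q^n / V_q(n,t)⌋ = ⌊96889010407/79⌋ = 1226443169.
Step 4: Compare |C| = 2411024360 to 1226443169: violated.
The claimed |C| lies above the Hamming bound, so no 7-ary code of length 13 with d ≥ 3 can have 2411024360 codewords.


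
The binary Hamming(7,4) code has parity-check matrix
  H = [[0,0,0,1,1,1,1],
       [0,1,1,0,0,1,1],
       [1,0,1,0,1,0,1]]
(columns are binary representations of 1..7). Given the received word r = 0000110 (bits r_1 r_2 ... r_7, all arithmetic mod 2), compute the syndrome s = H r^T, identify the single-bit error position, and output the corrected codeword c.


s = (0, 1, 1)^T, error position = 3, corrected codeword c = 0010110

Compute s = H r^T mod 2 one row at a time:
  s_1 = 0 + 1 + 1 + 0 = 2 ≡ 0 (mod 2).
  s_2 = 0 + 0 + 1 + 0 = 1 ≡ 1 (mod 2).
  s_3 = 0 + 0 + 1 + 0 = 1 ≡ 1 (mod 2).
s = (0, 1, 1)^T — this equals column 3 of H (binary 011), so error is at position 3.
Correct: flip bit 3 of r = 0000110 to get c = 0010110.


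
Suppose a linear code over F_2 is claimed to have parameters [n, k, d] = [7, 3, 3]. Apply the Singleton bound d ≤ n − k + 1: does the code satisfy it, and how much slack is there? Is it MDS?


Singleton RHS = n − k + 1 = 5, slack = 2, bound satisfied, not MDS.

Singleton bound: d ≤ n − k + 1.
Here n = 7, k = 3, so n − k + 1 = 5.
Given d = 3, check d ≤ 5: YES.
Slack = (n − k + 1) − d = 2.
The code is NOT MDS (slack = 2 > 0).
Description: the claimed parameters are [7, 3, 3]_2; such a code would be non-MDS.


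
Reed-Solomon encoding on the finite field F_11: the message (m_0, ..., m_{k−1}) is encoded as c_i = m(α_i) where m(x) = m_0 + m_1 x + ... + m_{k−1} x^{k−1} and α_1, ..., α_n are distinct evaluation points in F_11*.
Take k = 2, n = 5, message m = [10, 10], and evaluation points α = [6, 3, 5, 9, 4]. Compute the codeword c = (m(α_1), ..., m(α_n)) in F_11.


c = [4, 7, 5, 1, 6]

Message polynomial: m(x) = 10 + 10·x (mod 11).
For each evaluation point α_i, compute m(α_i) mod 11:
  α_1 = 6: Horner steps 10 → 4, so m(6) = 4.
  α_2 = 3: Horner steps 10 → 7, so m(3) = 7.
  α_3 = 5: Horner steps 10 → 5, so m(5) = 5.
  α_4 = 9: Horner steps 10 → 1, so m(9) = 1.
  α_5 = 4: Horner steps 10 → 6, so m(4) = 6.
Codeword c = [4, 7, 5, 1, 6] ∈ F_11^5.


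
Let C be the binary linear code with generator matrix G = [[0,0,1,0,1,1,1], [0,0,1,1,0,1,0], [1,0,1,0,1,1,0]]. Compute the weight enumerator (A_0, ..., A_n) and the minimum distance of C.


Weight distribution: A_0 = 1, A_2 = 1, A_3 = 3, A_4 = 2, A_5 = 1. Minimum distance d = 2.

Enumerate all 2^3 = 8 messages m ∈ F_2^3.
For each, compute codeword c = mG in F_2^7, then tally its weight.
  m = 000 → c = 0000000, weight = 0.
  m = 100 → c = 0010111, weight = 4.
  m = 010 → c = 0011010, weight = 3.
  m = 110 → c = 0001101, weight = 3.
  m = 001 → c = 1010110, weight = 4.
  m = 101 → c = 1000001, weight = 2.
  m = 011 → c = 1001100, weight = 3.
  m = 111 → c = 1011011, weight = 5.
Tally weights:
  weight 0: 1 codewords.
  weight 2: 1 codewords.
  weight 3: 3 codewords.
  weight 4: 2 codewords.
  weight 5: 1 codewords.
Minimum distance d = smallest w > 0 with A_w > 0 = 2.
Sanity: Σ A_w = 8 = 2^3 = 8 ✓.
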